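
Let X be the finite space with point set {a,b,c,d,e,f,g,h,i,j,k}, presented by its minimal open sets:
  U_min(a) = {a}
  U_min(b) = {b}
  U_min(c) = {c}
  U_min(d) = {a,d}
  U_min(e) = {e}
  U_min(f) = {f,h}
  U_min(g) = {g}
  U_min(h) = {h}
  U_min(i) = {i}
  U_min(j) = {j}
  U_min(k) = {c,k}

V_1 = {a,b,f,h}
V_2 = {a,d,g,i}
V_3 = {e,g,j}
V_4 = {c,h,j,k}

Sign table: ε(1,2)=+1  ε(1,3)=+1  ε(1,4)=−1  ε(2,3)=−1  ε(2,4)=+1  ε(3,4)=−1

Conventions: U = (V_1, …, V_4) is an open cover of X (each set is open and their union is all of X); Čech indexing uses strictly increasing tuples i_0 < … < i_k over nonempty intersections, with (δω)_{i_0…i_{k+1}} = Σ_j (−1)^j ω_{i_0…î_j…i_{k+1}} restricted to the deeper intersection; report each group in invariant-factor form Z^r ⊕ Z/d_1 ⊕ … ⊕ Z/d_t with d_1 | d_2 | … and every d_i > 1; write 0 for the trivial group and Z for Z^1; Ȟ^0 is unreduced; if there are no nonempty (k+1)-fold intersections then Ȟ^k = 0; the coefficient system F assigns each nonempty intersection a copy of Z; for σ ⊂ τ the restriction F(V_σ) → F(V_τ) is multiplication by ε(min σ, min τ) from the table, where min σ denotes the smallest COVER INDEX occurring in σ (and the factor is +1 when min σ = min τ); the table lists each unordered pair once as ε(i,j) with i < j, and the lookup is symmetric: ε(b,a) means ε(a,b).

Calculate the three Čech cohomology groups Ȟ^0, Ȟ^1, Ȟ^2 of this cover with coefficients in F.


Ȟ^0 ≅ 0,  Ȟ^1 ≅ Z/2,  Ȟ^2 ≅ 0

nerve simplices:
  V12={a} V14={h} V23={g} V34={j}
C dims 4,4; δ0: rk 4, SNF 1^3·2
degree 0: 4−4−0 = 0 → Ȟ^0 ≅ 0
degree 1: 4−0−4 = 0 plus torsion [2] → Ȟ^1 ≅ Z/2
degree 2: 0−0−0 = 0 → Ȟ^2 ≅ 0


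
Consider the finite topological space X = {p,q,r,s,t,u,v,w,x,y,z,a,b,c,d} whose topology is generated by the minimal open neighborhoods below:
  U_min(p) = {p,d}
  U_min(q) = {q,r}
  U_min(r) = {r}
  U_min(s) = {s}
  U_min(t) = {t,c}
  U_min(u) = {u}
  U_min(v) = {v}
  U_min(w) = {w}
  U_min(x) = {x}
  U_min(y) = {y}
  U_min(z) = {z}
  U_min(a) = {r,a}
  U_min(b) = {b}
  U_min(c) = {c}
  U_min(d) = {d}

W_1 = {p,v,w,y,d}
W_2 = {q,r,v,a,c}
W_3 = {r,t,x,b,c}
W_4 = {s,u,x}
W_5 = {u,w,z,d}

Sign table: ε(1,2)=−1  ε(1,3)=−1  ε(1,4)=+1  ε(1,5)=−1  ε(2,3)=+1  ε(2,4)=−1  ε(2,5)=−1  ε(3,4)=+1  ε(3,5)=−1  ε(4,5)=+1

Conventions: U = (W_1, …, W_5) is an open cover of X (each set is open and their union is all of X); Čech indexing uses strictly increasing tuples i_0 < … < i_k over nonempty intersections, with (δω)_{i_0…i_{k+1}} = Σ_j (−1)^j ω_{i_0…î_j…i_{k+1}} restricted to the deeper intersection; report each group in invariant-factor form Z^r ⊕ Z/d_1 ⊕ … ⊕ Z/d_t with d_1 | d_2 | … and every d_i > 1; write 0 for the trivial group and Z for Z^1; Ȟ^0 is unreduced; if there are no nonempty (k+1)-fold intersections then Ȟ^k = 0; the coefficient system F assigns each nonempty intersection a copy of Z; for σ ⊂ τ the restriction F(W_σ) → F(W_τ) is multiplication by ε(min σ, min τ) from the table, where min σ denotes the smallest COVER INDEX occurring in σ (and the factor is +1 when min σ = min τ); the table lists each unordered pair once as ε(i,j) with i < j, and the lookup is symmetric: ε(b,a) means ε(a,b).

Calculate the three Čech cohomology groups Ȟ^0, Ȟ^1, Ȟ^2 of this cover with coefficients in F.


cover nerve:
  W12={v} W15={w,d} W23={r,c} W34={x} W45={u}
C dims 5,5; δ0: rk 4, SNF 1^4
Ȟ^0: (5−4)−0=1 ⇒ Z
Ȟ^1: (5−0)−4=1 ⇒ Z
Ȟ^2: (0−0)−0=0 ⇒ 0

Ȟ^0 ≅ Z, Ȟ^1 ≅ Z and Ȟ^2 ≅ 0


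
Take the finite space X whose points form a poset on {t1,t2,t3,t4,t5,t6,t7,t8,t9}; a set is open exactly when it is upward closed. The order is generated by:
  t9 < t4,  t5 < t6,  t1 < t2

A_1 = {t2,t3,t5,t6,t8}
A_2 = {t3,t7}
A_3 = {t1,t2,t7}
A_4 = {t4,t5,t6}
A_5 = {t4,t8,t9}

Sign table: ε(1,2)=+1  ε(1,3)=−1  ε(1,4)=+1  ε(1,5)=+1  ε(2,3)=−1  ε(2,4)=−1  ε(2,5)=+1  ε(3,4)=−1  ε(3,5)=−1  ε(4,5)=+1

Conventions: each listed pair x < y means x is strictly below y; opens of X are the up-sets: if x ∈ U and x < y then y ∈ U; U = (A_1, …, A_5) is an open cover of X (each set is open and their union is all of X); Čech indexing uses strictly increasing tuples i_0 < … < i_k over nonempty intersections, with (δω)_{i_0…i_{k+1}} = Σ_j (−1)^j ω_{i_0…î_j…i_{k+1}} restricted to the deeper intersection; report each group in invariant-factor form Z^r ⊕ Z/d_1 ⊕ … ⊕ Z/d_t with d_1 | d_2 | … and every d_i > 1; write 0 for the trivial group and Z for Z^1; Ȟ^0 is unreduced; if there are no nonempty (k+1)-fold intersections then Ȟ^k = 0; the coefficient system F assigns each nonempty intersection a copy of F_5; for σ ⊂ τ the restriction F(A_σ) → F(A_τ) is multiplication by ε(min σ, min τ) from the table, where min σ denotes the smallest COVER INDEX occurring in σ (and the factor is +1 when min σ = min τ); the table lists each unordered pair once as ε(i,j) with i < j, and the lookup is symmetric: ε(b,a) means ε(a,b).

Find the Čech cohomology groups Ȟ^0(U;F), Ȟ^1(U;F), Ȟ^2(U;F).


intersection data:
  A12={t3} A13={t2} A14={t5,t6} A15={t8} A23={t7} A45={t4}
C dims 5,6; δ0: rk_F5 4
Ȟ^0 = (5 − 4) − 0 = 1, so Ȟ^0 ≅ Z/5
Ȟ^1 = (6 − 0) − 4 = 2, so Ȟ^1 ≅ Z/5 ⊕ Z/5
Ȟ^2 = (0 − 0) − 0 = 0, so Ȟ^2 ≅ 0

Ȟ^0 ≅ Z/5; Ȟ^1 ≅ Z/5 ⊕ Z/5; Ȟ^2 ≅ 0


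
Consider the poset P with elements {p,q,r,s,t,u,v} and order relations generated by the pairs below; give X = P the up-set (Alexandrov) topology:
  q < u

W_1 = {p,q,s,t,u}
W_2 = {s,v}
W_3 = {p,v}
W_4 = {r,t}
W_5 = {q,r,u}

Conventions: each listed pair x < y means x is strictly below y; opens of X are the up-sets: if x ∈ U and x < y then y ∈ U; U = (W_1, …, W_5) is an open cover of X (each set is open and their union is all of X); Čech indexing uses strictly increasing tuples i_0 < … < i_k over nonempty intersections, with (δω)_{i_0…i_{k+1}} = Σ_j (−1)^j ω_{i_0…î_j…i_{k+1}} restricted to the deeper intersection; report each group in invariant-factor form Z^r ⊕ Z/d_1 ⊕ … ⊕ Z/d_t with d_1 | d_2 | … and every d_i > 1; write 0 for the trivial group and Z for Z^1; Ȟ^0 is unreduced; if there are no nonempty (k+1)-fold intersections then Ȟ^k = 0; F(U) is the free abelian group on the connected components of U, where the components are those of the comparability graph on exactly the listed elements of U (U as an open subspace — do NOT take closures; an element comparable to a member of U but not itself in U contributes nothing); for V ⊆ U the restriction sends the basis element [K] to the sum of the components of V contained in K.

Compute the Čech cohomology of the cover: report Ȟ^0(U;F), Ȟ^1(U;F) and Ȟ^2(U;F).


Ȟ^0 = Z^6, Ȟ^1 = 0, Ȟ^2 = 0

nonempty intersections:
  W12={s} W13={p} W14={t} W15={q,u} W23={v} W45={r}
components per intersection:
  W1: {p} {q,u} {s} {t}
  W2: {s} {v}
  W3: {p} {v}
  W4: {r} {t}
  W5: {q,u} {r}
  W12: {s}
  W13: {p}
  W14: {t}
  W15: {q,u}
  W23: {v}
  W45: {r}
C dims 12,6; δ0: rk 6, SNF 1^6
Ȟ^0: (12−6)−0=6 ⇒ Z^6
Ȟ^1: (6−0)−6=0 ⇒ 0
Ȟ^2: (0−0)−0=0 ⇒ 0


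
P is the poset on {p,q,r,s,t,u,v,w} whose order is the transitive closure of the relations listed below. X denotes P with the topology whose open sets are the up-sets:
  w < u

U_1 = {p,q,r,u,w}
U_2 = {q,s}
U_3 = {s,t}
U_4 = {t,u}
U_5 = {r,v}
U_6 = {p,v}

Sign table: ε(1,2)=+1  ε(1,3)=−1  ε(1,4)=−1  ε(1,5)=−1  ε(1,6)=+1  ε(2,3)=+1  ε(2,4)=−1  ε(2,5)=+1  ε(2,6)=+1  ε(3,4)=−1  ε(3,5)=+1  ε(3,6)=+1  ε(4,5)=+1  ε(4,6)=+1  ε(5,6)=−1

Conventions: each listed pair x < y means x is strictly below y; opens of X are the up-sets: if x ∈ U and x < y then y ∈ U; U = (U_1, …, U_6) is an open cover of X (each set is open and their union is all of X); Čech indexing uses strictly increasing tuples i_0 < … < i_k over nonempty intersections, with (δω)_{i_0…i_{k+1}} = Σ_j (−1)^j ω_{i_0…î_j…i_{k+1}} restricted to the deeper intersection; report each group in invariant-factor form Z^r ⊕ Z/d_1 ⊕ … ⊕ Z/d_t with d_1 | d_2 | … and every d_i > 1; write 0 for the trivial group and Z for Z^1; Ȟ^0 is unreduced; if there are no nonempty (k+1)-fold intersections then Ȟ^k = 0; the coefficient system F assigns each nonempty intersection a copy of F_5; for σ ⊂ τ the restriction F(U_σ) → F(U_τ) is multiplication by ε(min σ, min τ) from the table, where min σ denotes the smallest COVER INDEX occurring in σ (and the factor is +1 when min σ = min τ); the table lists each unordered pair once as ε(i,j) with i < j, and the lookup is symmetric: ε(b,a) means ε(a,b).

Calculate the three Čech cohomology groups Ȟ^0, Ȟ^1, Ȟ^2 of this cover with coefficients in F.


intersection data:
  U12={q} U14={u} U15={r} U16={p} U23={s} U34={t} U56={v}
C dims 6,7; δ0: rk_F5 5
Ȟ^0 = (6 − 5) − 0 = 1, so Ȟ^0 ≅ Z/5
Ȟ^1 = (7 − 0) − 5 = 2, so Ȟ^1 ≅ Z/5 ⊕ Z/5
Ȟ^2 = (0 − 0) − 0 = 0, so Ȟ^2 ≅ 0

Ȟ^0 ≅ Z/5, Ȟ^1 ≅ Z/5 ⊕ Z/5 and Ȟ^2 ≅ 0


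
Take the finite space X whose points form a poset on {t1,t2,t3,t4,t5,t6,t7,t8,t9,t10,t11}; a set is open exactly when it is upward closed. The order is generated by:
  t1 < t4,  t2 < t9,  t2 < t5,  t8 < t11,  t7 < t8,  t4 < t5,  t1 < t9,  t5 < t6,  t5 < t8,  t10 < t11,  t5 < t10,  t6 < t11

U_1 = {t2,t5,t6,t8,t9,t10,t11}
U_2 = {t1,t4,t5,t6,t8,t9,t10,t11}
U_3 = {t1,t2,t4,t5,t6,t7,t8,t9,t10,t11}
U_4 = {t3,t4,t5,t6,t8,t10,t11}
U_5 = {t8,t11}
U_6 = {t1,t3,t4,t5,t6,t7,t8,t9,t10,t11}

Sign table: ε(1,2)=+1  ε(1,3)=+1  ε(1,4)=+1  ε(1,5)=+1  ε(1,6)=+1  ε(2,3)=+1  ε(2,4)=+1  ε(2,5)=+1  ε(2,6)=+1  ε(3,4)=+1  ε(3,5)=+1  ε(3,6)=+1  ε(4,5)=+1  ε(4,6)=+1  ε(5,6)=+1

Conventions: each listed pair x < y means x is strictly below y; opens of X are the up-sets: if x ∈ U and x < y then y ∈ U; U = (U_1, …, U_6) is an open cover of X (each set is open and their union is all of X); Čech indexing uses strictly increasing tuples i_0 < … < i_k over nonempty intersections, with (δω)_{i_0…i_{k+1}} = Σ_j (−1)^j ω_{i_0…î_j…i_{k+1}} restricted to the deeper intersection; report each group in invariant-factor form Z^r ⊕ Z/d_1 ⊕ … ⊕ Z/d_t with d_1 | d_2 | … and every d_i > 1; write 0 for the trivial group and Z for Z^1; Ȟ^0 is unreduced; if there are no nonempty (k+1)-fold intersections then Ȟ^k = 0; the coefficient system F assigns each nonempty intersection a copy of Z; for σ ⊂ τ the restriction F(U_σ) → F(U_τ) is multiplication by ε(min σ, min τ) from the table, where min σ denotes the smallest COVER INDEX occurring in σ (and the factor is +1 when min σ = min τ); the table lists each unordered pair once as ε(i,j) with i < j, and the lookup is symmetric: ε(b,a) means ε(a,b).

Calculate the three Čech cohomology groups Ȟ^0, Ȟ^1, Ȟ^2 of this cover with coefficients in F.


nerve simplices:
  U12={t5,t6,t8,t9,t10,t11} U13={t2,t5,t6,t8,t9,t10,t11} U14={t5,t6,t8,t10,t11} U15={t8,t11} U16={t5,t6,t8,t9,t10,t11} U23={t1,t4,t5,t6,t8,t9,t10,t11} U24={t4,t5,t6,t8,t10,t11} U25={t8,t11} U26={t1,t4,t5,t6,t8,t9,t10,t11} U34={t4,t5,t6,t8,t10,t11} U35={t8,t11} U36={t1,t4,t5,t6,t7,t8,t9,t10,t11} U45={t8,t11} U46={t3,t4,t5,t6,t8,t10,t11} U56={t8,t11}
  U123={t5,t6,t8,t9,t10,t11} U124={t5,t6,t8,t10,t11} U125={t8,t11} U126={t5,t6,t8,t9,t10,t11} U134={t5,t6,t8,t10,t11} U135={t8,t11} U136={t5,t6,t8,t9,t10,t11} U145={t8,t11} U146={t5,t6,t8,t10,t11} U156={t8,t11} U234={t4,t5,t6,t8,t10,t11} U235={t8,t11} U236={t1,t4,t5,t6,t8,t9,t10,t11} U245={t8,t11} U246={t4,t5,t6,t8,t10,t11} U256={t8,t11} U345={t8,t11} U346={t4,t5,t6,t8,t10,t11} U356={t8,t11} U456={t8,t11}
  U1234={t5,t6,t8,t10,t11} U1235={t8,t11} U1236={t5,t6,t8,t9,t10,t11} U1245={t8,t11} U1246={t5,t6,t8,t10,t11} U1256={t8,t11} U1345={t8,t11} U1346={t5,t6,t8,t10,t11} U1356={t8,t11} U1456={t8,t11} U2345={t8,t11} U2346={t4,t5,t6,t8,t10,t11} U2356={t8,t11} U2456={t8,t11} U3456={t8,t11}
  U12345={t8,t11} U12346={t5,t6,t8,t10,t11} U12356={t8,t11} U12456={t8,t11} U13456={t8,t11} U23456={t8,t11}
  U123456={t8,t11}
C dims 6,15,20,15; δ0: rk 5, SNF 1^5; δ1: rk 10, SNF 1^10; δ2: rk 10, SNF 1^10
degree 0: 6−5−0 = 1 → Ȟ^0 ≅ Z
degree 1: 15−10−5 = 0 → Ȟ^1 ≅ 0
degree 2: 20−10−10 = 0 → Ȟ^2 ≅ 0

Ȟ^0 = Z, Ȟ^1 = 0, Ȟ^2 = 0


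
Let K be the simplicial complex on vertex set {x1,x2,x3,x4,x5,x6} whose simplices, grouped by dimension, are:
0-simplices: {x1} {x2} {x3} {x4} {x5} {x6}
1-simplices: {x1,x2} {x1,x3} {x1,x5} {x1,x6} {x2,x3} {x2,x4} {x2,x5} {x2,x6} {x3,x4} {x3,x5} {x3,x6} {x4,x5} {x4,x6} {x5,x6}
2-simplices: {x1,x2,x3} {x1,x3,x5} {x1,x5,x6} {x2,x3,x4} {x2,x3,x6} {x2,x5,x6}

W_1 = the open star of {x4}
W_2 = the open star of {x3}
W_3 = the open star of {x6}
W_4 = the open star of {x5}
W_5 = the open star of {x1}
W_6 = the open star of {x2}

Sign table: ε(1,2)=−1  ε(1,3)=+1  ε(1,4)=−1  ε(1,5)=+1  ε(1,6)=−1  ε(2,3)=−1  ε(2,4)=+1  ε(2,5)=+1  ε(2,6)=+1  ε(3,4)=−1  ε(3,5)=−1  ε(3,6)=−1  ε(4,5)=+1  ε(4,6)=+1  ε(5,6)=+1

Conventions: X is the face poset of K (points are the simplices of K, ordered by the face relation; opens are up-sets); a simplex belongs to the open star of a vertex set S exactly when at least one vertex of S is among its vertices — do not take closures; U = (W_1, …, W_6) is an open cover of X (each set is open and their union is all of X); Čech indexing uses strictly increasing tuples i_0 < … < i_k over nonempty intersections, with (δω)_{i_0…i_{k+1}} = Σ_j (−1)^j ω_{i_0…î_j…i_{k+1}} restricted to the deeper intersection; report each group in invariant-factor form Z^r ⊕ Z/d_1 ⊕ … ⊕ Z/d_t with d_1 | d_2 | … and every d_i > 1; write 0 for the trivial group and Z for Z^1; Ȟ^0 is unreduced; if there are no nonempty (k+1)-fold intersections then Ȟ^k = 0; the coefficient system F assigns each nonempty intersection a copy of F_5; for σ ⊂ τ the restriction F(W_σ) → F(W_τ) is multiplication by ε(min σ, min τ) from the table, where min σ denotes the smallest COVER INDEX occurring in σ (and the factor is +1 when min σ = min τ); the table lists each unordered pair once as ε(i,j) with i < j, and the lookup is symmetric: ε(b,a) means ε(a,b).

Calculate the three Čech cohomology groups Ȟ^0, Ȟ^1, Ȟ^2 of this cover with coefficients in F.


nonempty overlaps:
  W1={{x4},{x2,x4},{x3,x4},{x4,x5},{x4,x6},{x2,x3,x4}} W2={{x3},{x1,x3},{x2,x3},{x3,x4},{x3,x5},{x3,x6},{x1,x2,x3},{x1,x3,x5},{x2,x3,x4},{x2,x3,x6}} W3={{x6},{x1,x6},{x2,x6},{x3,x6},{x4,x6},{x5,x6},{x1,x5,x6},{x2,x3,x6},{x2,x5,x6}} W4={{x5},{x1,x5},{x2,x5},{x3,x5},{x4,x5},{x5,x6},{x1,x3,x5},{x1,x5,x6},{x2,x5,x6}} W5={{x1},{x1,x2},{x1,x3},{x1,x5},{x1,x6},{x1,x2,x3},{x1,x3,x5},{x1,x5,x6}} W6={{x2},{x1,x2},{x2,x3},{x2,x4},{x2,x5},{x2,x6},{x1,x2,x3},{x2,x3,x4},{x2,x3,x6},{x2,x5,x6}}
  W12={{x3,x4},{x2,x3,x4}} W13={{x4,x6}} W14={{x4,x5}} W16={{x2,x4},{x2,x3,x4}} W23={{x3,x6},{x2,x3,x6}} W24={{x3,x5},{x1,x3,x5}} W25={{x1,x3},{x1,x2,x3},{x1,x3,x5}} W26={{x2,x3},{x1,x2,x3},{x2,x3,x4},{x2,x3,x6}} W34={{x5,x6},{x1,x5,x6},{x2,x5,x6}} W35={{x1,x6},{x1,x5,x6}} W36={{x2,x6},{x2,x3,x6},{x2,x5,x6}} W45={{x1,x5},{x1,x3,x5},{x1,x5,x6}} W46={{x2,x5},{x2,x5,x6}} W56={{x1,x2},{x1,x2,x3}}
  W126={{x2,x3,x4}} W236={{x2,x3,x6}} W245={{x1,x3,x5}} W256={{x1,x2,x3}} W345={{x1,x5,x6}} W346={{x2,x5,x6}}
C dims 6,14,6; δ0: rk_F5 5; δ1: rk_F5 6
degree 0: 6−5−0 = 1 → Ȟ^0 ≅ Z/5
degree 1: 14−6−5 = 3 → Ȟ^1 ≅ Z/5 ⊕ Z/5 ⊕ Z/5
degree 2: 6−0−6 = 0 → Ȟ^2 ≅ 0

Ȟ^0(U;F) ≅ Z/5, Ȟ^1(U;F) ≅ Z/5 ⊕ Z/5 ⊕ Z/5 and Ȟ^2(U;F) ≅ 0


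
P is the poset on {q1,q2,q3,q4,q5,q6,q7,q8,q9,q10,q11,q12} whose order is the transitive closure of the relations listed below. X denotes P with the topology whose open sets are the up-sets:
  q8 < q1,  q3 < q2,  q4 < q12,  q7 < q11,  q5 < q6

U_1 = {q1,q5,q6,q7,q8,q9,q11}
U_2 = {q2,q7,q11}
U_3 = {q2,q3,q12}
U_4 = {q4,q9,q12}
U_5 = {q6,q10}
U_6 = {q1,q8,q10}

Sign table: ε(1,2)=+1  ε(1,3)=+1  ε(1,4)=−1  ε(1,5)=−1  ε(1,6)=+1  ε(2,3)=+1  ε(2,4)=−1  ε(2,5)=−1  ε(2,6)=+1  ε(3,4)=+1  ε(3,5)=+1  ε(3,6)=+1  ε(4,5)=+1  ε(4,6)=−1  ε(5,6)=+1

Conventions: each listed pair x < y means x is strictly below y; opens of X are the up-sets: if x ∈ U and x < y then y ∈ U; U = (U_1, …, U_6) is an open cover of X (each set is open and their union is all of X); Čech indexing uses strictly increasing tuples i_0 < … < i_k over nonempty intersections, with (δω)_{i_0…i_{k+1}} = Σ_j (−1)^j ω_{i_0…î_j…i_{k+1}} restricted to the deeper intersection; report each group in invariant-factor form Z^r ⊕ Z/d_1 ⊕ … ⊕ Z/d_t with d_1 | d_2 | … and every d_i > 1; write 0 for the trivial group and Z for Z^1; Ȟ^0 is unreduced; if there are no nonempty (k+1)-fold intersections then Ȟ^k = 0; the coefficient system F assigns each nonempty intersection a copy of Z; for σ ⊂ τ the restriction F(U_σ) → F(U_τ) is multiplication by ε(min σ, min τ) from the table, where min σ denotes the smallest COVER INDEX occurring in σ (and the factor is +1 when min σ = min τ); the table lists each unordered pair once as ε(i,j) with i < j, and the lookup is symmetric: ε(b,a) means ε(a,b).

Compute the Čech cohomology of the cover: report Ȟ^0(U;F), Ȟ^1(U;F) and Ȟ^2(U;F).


nonempty intersections:
  U12={q7,q11} U14={q9} U15={q6} U16={q1,q8} U23={q2} U34={q12} U56={q10}
C dims 6,7; δ0: rk 6, SNF 1^5·2
Ȟ^0: (6−6)−0=0 ⇒ 0
Ȟ^1: (7−0)−6=1 plus torsion [2] ⇒ Z ⊕ Z/2
Ȟ^2: (0−0)−0=0 ⇒ 0

Ȟ^0 ≅ 0, Ȟ^1 ≅ Z ⊕ Z/2, Ȟ^2 ≅ 0


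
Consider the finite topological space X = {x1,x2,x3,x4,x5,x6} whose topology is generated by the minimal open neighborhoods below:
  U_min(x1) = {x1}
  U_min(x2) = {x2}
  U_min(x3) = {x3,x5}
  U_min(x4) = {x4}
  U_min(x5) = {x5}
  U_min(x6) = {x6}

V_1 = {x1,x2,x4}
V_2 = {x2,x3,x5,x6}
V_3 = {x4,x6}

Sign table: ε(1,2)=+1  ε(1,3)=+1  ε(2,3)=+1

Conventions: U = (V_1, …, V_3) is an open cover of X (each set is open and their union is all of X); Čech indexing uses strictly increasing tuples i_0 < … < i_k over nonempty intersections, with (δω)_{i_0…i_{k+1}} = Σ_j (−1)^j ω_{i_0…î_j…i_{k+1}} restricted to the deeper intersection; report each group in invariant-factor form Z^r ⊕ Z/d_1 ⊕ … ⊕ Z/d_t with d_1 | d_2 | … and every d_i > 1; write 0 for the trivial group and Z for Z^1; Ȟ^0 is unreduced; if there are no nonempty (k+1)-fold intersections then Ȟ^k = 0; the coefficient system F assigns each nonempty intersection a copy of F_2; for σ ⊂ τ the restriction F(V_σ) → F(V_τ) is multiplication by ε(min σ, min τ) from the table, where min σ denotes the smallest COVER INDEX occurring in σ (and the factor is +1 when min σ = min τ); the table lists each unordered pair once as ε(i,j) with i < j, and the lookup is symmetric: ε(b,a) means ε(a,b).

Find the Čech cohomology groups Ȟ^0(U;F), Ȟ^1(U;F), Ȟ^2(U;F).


intersection data:
  V12={x2} V13={x4} V23={x6}
C dims 3,3; δ0: rk_F2 2
Ȟ^0 = (3 − 2) − 0 = 1, so Ȟ^0 ≅ Z/2
Ȟ^1 = (3 − 0) − 2 = 1, so Ȟ^1 ≅ Z/2
Ȟ^2 = (0 − 0) − 0 = 0, so Ȟ^2 ≅ 0

Ȟ^0 = Z/2, Ȟ^1 = Z/2 and Ȟ^2 = 0


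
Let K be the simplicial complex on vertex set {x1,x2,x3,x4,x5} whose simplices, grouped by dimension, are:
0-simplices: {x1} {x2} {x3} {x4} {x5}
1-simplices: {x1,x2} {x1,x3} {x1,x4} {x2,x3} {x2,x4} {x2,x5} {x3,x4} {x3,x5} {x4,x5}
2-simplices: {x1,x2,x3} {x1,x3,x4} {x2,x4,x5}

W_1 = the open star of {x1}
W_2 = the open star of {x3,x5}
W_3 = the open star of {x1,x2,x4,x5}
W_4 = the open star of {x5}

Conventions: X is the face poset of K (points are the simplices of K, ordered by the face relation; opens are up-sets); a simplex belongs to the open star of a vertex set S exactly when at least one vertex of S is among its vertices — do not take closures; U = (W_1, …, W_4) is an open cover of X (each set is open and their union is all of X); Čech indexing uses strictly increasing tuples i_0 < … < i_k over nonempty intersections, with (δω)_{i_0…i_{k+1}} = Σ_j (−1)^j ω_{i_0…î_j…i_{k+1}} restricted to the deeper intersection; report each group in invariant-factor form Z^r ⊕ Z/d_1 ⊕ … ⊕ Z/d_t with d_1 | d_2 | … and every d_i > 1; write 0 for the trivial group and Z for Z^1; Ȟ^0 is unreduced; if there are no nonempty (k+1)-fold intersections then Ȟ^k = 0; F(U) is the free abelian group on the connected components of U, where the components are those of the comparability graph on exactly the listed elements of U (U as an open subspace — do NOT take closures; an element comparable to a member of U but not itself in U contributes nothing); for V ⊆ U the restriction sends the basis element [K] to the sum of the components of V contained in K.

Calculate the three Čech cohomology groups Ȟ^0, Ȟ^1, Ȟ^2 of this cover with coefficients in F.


Ȟ^0 ≅ Z, Ȟ^1 ≅ Z, Ȟ^2 ≅ 0

cover nerve:
  W1={{x1},{x1,x2},{x1,x3},{x1,x4},{x1,x2,x3},{x1,x3,x4}} W2={{x3},{x5},{x1,x3},{x2,x3},{x2,x5},{x3,x4},{x3,x5},{x4,x5},{x1,x2,x3},{x1,x3,x4},{x2,x4,x5}} W3={{x1},{x2},{x4},{x5},{x1,x2},{x1,x3},{x1,x4},{x2,x3},{x2,x4},{x2,x5},{x3,x4},{x3,x5},{x4,x5},{x1,x2,x3},{x1,x3,x4},{x2,x4,x5}} W4={{x5},{x2,x5},{x3,x5},{x4,x5},{x2,x4,x5}}
  W12={{x1,x3},{x1,x2,x3},{x1,x3,x4}} W13={{x1},{x1,x2},{x1,x3},{x1,x4},{x1,x2,x3},{x1,x3,x4}} W23={{x5},{x1,x3},{x2,x3},{x2,x5},{x3,x4},{x3,x5},{x4,x5},{x1,x2,x3},{x1,x3,x4},{x2,x4,x5}} W24={{x5},{x2,x5},{x3,x5},{x4,x5},{x2,x4,x5}} W34={{x5},{x2,x5},{x3,x5},{x4,x5},{x2,x4,x5}}
  W123={{x1,x3},{x1,x2,x3},{x1,x3,x4}} W234={{x5},{x2,x5},{x3,x5},{x4,x5},{x2,x4,x5}}
components per intersection:
  W1: {{x1},{x1,x2},{x1,x3},{x1,x4},{x1,x2,x3},{x1,x3,x4}}
  W2: {{x3},{x5},{x1,x3},{x2,x3},{x2,x5},{x3,x4},{x3,x5},{x4,x5},{x1,x2,x3},{x1,x3,x4},{x2,x4,x5}}
  W3: {{x1},{x2},{x4},{x5},{x1,x2},{x1,x3},{x1,x4},{x2,x3},{x2,x4},{x2,x5},{x3,x4},{x3,x5},{x4,x5},{x1,x2,x3},{x1,x3,x4},{x2,x4,x5}}
  W4: {{x5},{x2,x5},{x3,x5},{x4,x5},{x2,x4,x5}}
  W12: {{x1,x3},{x1,x2,x3},{x1,x3,x4}}
  W13: {{x1},{x1,x2},{x1,x3},{x1,x4},{x1,x2,x3},{x1,x3,x4}}
  W23: {{x5},{x2,x5},{x3,x5},{x4,x5},{x2,x4,x5}} {{x1,x3},{x2,x3},{x3,x4},{x1,x2,x3},{x1,x3,x4}}
  W24: {{x5},{x2,x5},{x3,x5},{x4,x5},{x2,x4,x5}}
  W34: {{x5},{x2,x5},{x3,x5},{x4,x5},{x2,x4,x5}}
  W123: {{x1,x3},{x1,x2,x3},{x1,x3,x4}}
  W234: {{x5},{x2,x5},{x3,x5},{x4,x5},{x2,x4,x5}}
C dims 4,6,2; δ0: rk 3, SNF 1^3; δ1: rk 2, SNF 1^2
Ȟ^0: (4−3)−0=1 ⇒ Z
Ȟ^1: (6−2)−3=1 ⇒ Z
Ȟ^2: (2−0)−2=0 ⇒ 0


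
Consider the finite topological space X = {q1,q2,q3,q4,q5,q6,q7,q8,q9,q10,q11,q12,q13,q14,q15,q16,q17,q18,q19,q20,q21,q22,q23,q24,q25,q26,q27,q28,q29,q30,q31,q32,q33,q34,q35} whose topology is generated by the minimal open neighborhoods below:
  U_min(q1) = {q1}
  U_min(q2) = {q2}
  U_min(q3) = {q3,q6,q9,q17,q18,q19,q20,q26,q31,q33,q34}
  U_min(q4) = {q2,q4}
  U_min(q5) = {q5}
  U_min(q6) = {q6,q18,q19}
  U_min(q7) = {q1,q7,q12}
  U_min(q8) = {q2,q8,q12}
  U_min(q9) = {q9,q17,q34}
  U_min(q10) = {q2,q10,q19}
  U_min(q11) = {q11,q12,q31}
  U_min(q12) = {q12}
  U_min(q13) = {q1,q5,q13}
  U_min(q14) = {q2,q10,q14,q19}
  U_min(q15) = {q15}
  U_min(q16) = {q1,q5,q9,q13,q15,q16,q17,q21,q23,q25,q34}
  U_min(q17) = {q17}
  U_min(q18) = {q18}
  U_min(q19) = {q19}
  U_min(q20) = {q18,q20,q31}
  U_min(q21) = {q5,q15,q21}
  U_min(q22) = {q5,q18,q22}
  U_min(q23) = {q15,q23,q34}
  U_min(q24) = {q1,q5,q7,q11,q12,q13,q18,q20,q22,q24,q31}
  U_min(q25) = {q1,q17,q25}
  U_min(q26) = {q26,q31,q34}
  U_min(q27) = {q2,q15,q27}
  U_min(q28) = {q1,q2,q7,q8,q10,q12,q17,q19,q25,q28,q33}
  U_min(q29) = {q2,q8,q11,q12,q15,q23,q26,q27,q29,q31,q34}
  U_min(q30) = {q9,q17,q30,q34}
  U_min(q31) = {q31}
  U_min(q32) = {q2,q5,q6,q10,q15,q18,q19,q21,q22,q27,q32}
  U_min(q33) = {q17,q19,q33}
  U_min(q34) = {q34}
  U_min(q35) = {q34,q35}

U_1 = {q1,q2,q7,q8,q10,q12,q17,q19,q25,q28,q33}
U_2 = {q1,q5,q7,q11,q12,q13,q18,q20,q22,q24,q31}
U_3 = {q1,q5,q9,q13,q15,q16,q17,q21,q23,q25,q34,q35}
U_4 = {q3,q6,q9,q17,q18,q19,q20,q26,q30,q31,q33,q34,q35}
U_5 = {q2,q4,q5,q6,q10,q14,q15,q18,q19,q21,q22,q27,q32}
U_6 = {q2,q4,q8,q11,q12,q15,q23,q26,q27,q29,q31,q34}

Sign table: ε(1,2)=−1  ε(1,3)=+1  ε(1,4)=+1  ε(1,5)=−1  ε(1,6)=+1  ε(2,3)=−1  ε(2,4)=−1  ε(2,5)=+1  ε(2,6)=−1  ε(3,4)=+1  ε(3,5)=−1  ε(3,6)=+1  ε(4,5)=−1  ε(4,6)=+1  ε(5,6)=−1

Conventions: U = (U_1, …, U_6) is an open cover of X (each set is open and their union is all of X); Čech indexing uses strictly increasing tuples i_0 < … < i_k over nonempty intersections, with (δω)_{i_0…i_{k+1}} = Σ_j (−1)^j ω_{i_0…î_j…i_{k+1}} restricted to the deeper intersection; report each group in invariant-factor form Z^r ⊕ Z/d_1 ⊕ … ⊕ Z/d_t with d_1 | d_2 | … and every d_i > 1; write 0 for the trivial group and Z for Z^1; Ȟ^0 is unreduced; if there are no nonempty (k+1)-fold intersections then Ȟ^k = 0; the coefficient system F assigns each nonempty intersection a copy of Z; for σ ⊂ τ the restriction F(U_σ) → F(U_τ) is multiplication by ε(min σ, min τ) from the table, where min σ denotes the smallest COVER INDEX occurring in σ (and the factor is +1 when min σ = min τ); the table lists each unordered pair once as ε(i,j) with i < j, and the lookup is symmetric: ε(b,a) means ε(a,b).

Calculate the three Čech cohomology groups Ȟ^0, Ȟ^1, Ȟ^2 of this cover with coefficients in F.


Ȟ^0 = Z, Ȟ^1 = 0 and Ȟ^2 = Z/2

intersection data:
  U12={q1,q7,q12} U13={q1,q17,q25} U14={q17,q19,q33} U15={q2,q10,q19} U16={q2,q8,q12} U23={q1,q5,q13} U24={q18,q20,q31} U25={q5,q18,q22} U26={q11,q12,q31} U34={q9,q17,q34,q35} U35={q5,q15,q21} U36={q15,q23,q34} U45={q6,q18,q19} U46={q26,q31,q34} U56={q2,q4,q15,q27}
  U123={q1} U126={q12} U134={q17} U145={q19} U156={q2} U235={q5} U245={q18} U246={q31} U346={q34} U356={q15}
C dims 6,15,10; δ0: rk 5, SNF 1^5; δ1: rk 10, SNF 1^9·2
Ȟ^0 = (6 − 5) − 0 = 1, so Ȟ^0 ≅ Z
Ȟ^1 = (15 − 10) − 5 = 0, so Ȟ^1 ≅ 0
Ȟ^2 = (10 − 0) − 10 = 0 plus torsion [2], so Ȟ^2 ≅ Z/2


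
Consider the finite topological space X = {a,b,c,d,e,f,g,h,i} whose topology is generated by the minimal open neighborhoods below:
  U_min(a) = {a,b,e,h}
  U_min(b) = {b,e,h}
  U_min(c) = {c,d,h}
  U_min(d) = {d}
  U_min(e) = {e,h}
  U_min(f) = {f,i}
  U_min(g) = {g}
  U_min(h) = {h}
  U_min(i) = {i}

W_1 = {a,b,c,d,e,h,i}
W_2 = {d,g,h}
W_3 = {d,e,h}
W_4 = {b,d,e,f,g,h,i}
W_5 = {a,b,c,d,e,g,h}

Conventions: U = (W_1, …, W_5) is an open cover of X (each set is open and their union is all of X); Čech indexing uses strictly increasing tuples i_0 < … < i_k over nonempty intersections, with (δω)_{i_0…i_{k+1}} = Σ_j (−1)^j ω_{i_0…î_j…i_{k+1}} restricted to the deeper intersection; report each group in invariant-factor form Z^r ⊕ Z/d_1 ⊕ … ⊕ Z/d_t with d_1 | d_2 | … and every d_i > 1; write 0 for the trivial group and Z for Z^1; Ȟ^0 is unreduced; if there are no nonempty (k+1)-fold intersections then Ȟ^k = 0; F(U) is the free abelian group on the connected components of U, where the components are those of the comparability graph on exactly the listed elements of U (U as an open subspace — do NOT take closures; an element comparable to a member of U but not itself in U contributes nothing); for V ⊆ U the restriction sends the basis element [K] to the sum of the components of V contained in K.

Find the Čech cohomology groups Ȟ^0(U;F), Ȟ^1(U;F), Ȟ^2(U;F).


nonempty overlaps:
  W12={d,h} W13={d,e,h} W14={b,d,e,h,i} W15={a,b,c,d,e,h} W23={d,h} W24={d,g,h} W25={d,g,h} W34={d,e,h} W35={d,e,h} W45={b,d,e,g,h}
  W123={d,h} W124={d,h} W125={d,h} W134={d,e,h} W135={d,e,h} W145={b,d,e,h} W234={d,h} W235={d,h} W245={d,g,h} W345={d,e,h}
  W1234={d,h} W1235={d,h} W1245={d,h} W1345={d,e,h} W2345={d,h}
  W12345={d,h}
components per intersection:
  W1: {a,b,c,d,e,h} {i}
  W2: {d} {g} {h}
  W3: {d} {e,h}
  W4: {b,e,h} {d} {f,i} {g}
  W5: {a,b,c,d,e,h} {g}
  W12: {d} {h}
  W13: {d} {e,h}
  W14: {b,e,h} {d} {i}
  W15: {a,b,c,d,e,h}
  W23: {d} {h}
  W24: {d} {g} {h}
  W25: {d} {g} {h}
  W34: {d} {e,h}
  W35: {d} {e,h}
  W45: {b,e,h} {d} {g}
  W123: {d} {h}
  W124: {d} {h}
  W125: {d} {h}
  W134: {d} {e,h}
  W135: {d} {e,h}
  W145: {b,e,h} {d}
  W234: {d} {h}
  W235: {d} {h}
  W245: {d} {g} {h}
  W345: {d} {e,h}
  W1234: {d} {h}
  W1235: {d} {h}
  W1245: {d} {h}
  W1345: {d} {e,h}
  W2345: {d} {h}
  W12345: {d} {h}
C dims 13,23,21,10; δ0: rk 10, SNF 1^10; δ1: rk 13, SNF 1^13; δ2: rk 8, SNF 1^8
degree 0: 13−10−0 = 3 → Ȟ^0 ≅ Z^3
degree 1: 23−13−10 = 0 → Ȟ^1 ≅ 0
degree 2: 21−8−13 = 0 → Ȟ^2 ≅ 0

Ȟ^0(U;F) ≅ Z^3,  Ȟ^1(U;F) ≅ 0,  Ȟ^2(U;F) ≅ 0


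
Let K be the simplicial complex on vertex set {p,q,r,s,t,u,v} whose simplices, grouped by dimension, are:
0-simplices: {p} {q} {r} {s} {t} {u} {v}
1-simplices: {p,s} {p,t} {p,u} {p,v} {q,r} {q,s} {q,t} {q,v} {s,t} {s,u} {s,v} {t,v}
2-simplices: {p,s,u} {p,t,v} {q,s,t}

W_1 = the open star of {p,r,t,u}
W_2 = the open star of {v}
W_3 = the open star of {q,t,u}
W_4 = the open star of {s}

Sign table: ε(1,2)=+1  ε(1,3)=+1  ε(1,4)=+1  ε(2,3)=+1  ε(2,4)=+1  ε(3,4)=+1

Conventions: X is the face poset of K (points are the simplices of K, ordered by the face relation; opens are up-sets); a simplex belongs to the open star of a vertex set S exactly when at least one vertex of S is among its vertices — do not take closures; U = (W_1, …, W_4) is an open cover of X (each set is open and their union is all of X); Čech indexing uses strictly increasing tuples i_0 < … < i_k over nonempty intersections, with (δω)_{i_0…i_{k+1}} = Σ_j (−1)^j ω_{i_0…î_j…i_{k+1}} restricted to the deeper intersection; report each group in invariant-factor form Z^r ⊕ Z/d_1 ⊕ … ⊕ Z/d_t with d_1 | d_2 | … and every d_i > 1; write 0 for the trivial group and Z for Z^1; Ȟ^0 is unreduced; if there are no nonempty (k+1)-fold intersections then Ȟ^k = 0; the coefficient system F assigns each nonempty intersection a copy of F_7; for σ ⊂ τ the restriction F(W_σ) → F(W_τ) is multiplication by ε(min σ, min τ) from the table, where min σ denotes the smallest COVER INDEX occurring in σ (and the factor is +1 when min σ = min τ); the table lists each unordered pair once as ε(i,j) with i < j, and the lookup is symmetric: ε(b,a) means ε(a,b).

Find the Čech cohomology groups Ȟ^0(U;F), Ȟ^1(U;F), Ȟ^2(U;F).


Ȟ^0 ≅ Z/7, Ȟ^1 ≅ Z/7 and Ȟ^2 ≅ 0

cover nerve:
  W1={{p},{r},{t},{u},{p,s},{p,t},{p,u},{p,v},{q,r},{q,t},{s,t},{s,u},{t,v},{p,s,u},{p,t,v},{q,s,t}} W2={{v},{p,v},{q,v},{s,v},{t,v},{p,t,v}} W3={{q},{t},{u},{p,t},{p,u},{q,r},{q,s},{q,t},{q,v},{s,t},{s,u},{t,v},{p,s,u},{p,t,v},{q,s,t}} W4={{s},{p,s},{q,s},{s,t},{s,u},{s,v},{p,s,u},{q,s,t}}
  W12={{p,v},{t,v},{p,t,v}} W13={{t},{u},{p,t},{p,u},{q,r},{q,t},{s,t},{s,u},{t,v},{p,s,u},{p,t,v},{q,s,t}} W14={{p,s},{s,t},{s,u},{p,s,u},{q,s,t}} W23={{q,v},{t,v},{p,t,v}} W24={{s,v}} W34={{q,s},{s,t},{s,u},{p,s,u},{q,s,t}}
  W123={{t,v},{p,t,v}} W134={{s,t},{s,u},{p,s,u},{q,s,t}}
C dims 4,6,2; δ0: rk_F7 3; δ1: rk_F7 2
Ȟ^0: (4−3)−0=1 ⇒ Z/7
Ȟ^1: (6−2)−3=1 ⇒ Z/7
Ȟ^2: (2−0)−2=0 ⇒ 0


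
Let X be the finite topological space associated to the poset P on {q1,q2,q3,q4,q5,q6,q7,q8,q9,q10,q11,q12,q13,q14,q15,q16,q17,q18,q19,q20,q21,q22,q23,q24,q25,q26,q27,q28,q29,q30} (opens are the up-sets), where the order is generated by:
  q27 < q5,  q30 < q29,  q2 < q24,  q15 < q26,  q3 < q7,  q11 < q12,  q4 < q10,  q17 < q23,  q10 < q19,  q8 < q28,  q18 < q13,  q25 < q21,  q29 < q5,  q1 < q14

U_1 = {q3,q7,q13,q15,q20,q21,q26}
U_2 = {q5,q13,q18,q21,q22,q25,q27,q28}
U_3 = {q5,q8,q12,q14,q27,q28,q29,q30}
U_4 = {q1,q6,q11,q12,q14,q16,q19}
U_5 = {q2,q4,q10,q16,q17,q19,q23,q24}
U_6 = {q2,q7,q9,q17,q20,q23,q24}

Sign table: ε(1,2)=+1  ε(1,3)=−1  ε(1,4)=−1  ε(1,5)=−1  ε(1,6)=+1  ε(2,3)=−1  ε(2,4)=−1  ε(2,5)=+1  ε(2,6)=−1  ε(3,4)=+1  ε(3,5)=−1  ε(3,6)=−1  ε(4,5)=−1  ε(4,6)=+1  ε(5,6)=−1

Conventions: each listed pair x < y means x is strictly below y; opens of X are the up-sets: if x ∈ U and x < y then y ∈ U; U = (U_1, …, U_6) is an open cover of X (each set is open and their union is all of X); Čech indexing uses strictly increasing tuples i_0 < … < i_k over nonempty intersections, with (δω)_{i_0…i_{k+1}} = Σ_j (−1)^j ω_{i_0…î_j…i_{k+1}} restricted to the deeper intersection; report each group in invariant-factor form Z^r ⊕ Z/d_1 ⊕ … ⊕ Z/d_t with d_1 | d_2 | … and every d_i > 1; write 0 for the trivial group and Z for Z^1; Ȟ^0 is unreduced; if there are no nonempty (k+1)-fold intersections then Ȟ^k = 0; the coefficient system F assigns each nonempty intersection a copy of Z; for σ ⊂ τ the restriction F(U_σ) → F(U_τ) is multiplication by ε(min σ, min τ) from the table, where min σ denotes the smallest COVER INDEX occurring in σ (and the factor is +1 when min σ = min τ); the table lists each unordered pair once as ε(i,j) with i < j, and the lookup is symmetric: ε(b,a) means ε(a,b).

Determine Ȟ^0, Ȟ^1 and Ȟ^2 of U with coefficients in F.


Ȟ^0 = 0, Ȟ^1 = Z/2 and Ȟ^2 = 0

cover nerve:
  U12={q13,q21} U16={q7,q20} U23={q5,q27,q28} U34={q12,q14} U45={q16,q19} U56={q2,q17,q23,q24}
C dims 6,6; δ0: rk 6, SNF 1^5·2
Ȟ^0: (6−6)−0=0 ⇒ 0
Ȟ^1: (6−0)−6=0 plus torsion [2] ⇒ Z/2
Ȟ^2: (0−0)−0=0 ⇒ 0


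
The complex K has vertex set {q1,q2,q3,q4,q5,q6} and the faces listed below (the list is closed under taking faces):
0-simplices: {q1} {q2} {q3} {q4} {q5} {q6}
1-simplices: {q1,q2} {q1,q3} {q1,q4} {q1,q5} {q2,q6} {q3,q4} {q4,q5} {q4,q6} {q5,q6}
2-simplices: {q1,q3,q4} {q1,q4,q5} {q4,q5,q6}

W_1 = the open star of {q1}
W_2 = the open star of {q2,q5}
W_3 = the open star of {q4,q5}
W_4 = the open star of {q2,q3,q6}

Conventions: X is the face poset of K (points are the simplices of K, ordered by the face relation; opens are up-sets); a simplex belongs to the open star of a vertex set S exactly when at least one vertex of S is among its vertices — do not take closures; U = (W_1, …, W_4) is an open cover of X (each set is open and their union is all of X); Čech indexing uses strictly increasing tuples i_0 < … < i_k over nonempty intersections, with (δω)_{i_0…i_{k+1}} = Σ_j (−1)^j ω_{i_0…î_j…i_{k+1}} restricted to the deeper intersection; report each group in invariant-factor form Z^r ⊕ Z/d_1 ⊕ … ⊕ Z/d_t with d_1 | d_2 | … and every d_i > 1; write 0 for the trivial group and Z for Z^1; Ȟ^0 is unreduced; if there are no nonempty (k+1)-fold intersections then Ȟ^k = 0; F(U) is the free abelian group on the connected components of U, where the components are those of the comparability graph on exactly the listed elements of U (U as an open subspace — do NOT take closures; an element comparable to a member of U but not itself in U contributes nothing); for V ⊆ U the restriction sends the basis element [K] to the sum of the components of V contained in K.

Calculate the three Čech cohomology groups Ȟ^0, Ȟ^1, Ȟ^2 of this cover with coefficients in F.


nonempty intersections:
  W1={{q1},{q1,q2},{q1,q3},{q1,q4},{q1,q5},{q1,q3,q4},{q1,q4,q5}} W2={{q2},{q5},{q1,q2},{q1,q5},{q2,q6},{q4,q5},{q5,q6},{q1,q4,q5},{q4,q5,q6}} W3={{q4},{q5},{q1,q4},{q1,q5},{q3,q4},{q4,q5},{q4,q6},{q5,q6},{q1,q3,q4},{q1,q4,q5},{q4,q5,q6}} W4={{q2},{q3},{q6},{q1,q2},{q1,q3},{q2,q6},{q3,q4},{q4,q6},{q5,q6},{q1,q3,q4},{q4,q5,q6}}
  W12={{q1,q2},{q1,q5},{q1,q4,q5}} W13={{q1,q4},{q1,q5},{q1,q3,q4},{q1,q4,q5}} W14={{q1,q2},{q1,q3},{q1,q3,q4}} W23={{q5},{q1,q5},{q4,q5},{q5,q6},{q1,q4,q5},{q4,q5,q6}} W24={{q2},{q1,q2},{q2,q6},{q5,q6},{q4,q5,q6}} W34={{q3,q4},{q4,q6},{q5,q6},{q1,q3,q4},{q4,q5,q6}}
  W123={{q1,q5},{q1,q4,q5}} W124={{q1,q2}} W134={{q1,q3,q4}} W234={{q5,q6},{q4,q5,q6}}
components per intersection:
  W1: {{q1},{q1,q2},{q1,q3},{q1,q4},{q1,q5},{q1,q3,q4},{q1,q4,q5}}
  W2: {{q2},{q1,q2},{q2,q6}} {{q5},{q1,q5},{q4,q5},{q5,q6},{q1,q4,q5},{q4,q5,q6}}
  W3: {{q4},{q5},{q1,q4},{q1,q5},{q3,q4},{q4,q5},{q4,q6},{q5,q6},{q1,q3,q4},{q1,q4,q5},{q4,q5,q6}}
  W4: {{q2},{q6},{q1,q2},{q2,q6},{q4,q6},{q5,q6},{q4,q5,q6}} {{q3},{q1,q3},{q3,q4},{q1,q3,q4}}
  W12: {{q1,q2}} {{q1,q5},{q1,q4,q5}}
  W13: {{q1,q4},{q1,q5},{q1,q3,q4},{q1,q4,q5}}
  W14: {{q1,q2}} {{q1,q3},{q1,q3,q4}}
  W23: {{q5},{q1,q5},{q4,q5},{q5,q6},{q1,q4,q5},{q4,q5,q6}}
  W24: {{q2},{q1,q2},{q2,q6}} {{q5,q6},{q4,q5,q6}}
  W34: {{q3,q4},{q1,q3,q4}} {{q4,q6},{q5,q6},{q4,q5,q6}}
  W123: {{q1,q5},{q1,q4,q5}}
  W124: {{q1,q2}}
  W134: {{q1,q3,q4}}
  W234: {{q5,q6},{q4,q5,q6}}
C dims 6,10,4; δ0: rk 5, SNF 1^5; δ1: rk 4, SNF 1^4
Ȟ^0: (6−5)−0=1 ⇒ Z
Ȟ^1: (10−4)−5=1 ⇒ Z
Ȟ^2: (4−0)−4=0 ⇒ 0

Ȟ^0 = Z, Ȟ^1 = Z, Ȟ^2 = 0


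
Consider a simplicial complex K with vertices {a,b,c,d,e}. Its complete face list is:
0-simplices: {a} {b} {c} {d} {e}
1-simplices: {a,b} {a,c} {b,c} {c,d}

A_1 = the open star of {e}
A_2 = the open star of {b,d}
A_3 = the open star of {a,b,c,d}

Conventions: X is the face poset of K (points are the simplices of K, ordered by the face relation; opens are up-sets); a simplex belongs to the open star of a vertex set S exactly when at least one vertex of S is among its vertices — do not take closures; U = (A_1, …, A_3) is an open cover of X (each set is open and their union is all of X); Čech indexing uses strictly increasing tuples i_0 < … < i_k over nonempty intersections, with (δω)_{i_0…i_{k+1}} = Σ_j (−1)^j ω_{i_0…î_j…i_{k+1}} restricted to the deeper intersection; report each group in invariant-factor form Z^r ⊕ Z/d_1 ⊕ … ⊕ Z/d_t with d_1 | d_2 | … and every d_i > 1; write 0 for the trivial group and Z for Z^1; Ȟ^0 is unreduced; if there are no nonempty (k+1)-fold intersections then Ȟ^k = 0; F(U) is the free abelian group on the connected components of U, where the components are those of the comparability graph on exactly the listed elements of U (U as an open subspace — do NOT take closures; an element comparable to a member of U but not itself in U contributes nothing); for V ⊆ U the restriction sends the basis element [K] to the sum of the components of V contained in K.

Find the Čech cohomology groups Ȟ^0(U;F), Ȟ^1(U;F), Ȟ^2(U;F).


Ȟ^0(U;F) ≅ Z^2, Ȟ^1(U;F) ≅ 0, Ȟ^2(U;F) ≅ 0

cover nerve:
  A1={{e}} A2={{b},{d},{a,b},{b,c},{c,d}} A3={{a},{b},{c},{d},{a,b},{a,c},{b,c},{c,d}}
  A23={{b},{d},{a,b},{b,c},{c,d}}
components per intersection:
  A1: {{e}}
  A2: {{b},{a,b},{b,c}} {{d},{c,d}}
  A3: {{a},{b},{c},{d},{a,b},{a,c},{b,c},{c,d}}
  A23: {{b},{a,b},{b,c}} {{d},{c,d}}
C dims 4,2; δ0: rk 2, SNF 1^2
Ȟ^0: (4−2)−0=2 ⇒ Z^2
Ȟ^1: (2−0)−2=0 ⇒ 0
Ȟ^2: (0−0)−0=0 ⇒ 0


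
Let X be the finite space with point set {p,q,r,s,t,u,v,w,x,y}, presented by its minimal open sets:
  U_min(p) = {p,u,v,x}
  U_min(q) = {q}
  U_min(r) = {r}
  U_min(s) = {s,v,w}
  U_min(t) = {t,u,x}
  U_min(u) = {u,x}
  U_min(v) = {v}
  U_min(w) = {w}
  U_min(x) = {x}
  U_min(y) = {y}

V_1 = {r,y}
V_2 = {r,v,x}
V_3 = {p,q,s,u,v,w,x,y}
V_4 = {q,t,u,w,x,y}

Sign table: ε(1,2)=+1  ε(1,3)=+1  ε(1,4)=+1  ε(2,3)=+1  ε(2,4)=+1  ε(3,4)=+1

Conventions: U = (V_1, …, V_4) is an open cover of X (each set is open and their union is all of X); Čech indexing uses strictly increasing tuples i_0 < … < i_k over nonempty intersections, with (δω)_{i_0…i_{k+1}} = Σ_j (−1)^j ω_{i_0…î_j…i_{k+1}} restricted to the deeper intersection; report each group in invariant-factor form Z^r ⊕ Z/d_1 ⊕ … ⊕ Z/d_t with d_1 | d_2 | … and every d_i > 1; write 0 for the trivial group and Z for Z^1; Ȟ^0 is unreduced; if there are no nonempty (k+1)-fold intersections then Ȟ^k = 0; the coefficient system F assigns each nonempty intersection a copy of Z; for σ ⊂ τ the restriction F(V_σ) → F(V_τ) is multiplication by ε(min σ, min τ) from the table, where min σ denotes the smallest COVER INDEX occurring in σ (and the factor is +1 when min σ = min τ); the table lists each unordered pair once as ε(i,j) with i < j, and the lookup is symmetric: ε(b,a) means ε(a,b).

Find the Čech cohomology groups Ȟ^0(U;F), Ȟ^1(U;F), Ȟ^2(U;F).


nerve simplices:
  V12={r} V13={y} V14={y} V23={v,x} V24={x} V34={q,u,w,x,y}
  V134={y} V234={x}
C dims 4,6,2; δ0: rk 3, SNF 1^3; δ1: rk 2, SNF 1^2
degree 0: 4−3−0 = 1 → Ȟ^0 ≅ Z
degree 1: 6−2−3 = 1 → Ȟ^1 ≅ Z
degree 2: 2−0−2 = 0 → Ȟ^2 ≅ 0

Ȟ^0 = Z; Ȟ^1 = Z; Ȟ^2 = 0


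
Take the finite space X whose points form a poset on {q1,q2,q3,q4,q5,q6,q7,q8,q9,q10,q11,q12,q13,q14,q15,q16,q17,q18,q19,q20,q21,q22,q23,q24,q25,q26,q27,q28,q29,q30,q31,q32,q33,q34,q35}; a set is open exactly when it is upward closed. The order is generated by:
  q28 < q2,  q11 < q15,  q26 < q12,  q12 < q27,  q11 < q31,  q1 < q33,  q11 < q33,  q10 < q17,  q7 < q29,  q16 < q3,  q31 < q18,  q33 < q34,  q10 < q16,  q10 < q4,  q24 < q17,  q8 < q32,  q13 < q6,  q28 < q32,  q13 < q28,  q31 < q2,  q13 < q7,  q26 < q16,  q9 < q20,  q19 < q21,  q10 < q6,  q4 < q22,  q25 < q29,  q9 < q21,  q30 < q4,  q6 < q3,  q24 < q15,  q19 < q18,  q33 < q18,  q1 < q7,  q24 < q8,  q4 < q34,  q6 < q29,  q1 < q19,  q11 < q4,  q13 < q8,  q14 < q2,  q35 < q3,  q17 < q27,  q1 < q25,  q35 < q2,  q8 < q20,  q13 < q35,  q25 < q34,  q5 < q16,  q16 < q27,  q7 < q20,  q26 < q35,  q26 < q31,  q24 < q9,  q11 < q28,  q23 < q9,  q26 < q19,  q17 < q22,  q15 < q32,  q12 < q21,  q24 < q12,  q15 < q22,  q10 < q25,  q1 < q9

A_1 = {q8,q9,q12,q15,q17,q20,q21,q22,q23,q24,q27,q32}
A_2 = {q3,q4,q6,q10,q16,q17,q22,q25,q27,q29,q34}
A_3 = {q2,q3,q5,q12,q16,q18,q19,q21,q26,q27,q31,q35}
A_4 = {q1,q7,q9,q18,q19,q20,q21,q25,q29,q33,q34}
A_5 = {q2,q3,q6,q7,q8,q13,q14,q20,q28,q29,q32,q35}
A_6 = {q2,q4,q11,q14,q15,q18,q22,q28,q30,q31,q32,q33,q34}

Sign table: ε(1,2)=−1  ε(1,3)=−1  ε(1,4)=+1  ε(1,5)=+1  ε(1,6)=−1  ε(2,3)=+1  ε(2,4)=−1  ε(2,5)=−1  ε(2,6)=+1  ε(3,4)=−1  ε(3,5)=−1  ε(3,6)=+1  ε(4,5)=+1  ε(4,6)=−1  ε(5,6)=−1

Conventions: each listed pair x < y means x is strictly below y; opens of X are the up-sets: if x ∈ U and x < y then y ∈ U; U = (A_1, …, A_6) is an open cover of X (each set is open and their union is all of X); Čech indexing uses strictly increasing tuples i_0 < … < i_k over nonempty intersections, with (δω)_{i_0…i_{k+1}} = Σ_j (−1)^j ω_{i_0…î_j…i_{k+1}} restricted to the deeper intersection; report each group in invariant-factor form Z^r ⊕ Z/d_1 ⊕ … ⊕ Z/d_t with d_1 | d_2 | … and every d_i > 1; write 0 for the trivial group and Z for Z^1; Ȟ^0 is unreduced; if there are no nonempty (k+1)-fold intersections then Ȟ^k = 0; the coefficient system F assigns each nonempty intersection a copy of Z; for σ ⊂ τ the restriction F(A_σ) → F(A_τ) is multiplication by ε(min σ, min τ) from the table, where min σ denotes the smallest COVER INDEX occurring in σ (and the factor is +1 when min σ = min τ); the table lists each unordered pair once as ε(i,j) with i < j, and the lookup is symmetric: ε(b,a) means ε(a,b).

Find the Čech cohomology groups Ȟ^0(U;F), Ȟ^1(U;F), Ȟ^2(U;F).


Ȟ^0(U;F) ≅ Z; Ȟ^1(U;F) ≅ 0; Ȟ^2(U;F) ≅ Z/2

nerve simplices:
  A12={q17,q22,q27} A13={q12,q21,q27} A14={q9,q20,q21} A15={q8,q20,q32} A16={q15,q22,q32} A23={q3,q16,q27} A24={q25,q29,q34} A25={q3,q6,q29} A26={q4,q22,q34} A34={q18,q19,q21} A35={q2,q3,q35} A36={q2,q18,q31} A45={q7,q20,q29} A46={q18,q33,q34} A56={q2,q14,q28,q32}
  A123={q27} A126={q22} A134={q21} A145={q20} A156={q32} A235={q3} A245={q29} A246={q34} A346={q18} A356={q2}
C dims 6,15,10; δ0: rk 5, SNF 1^5; δ1: rk 10, SNF 1^9·2
degree 0: 6−5−0 = 1 → Ȟ^0 ≅ Z
degree 1: 15−10−5 = 0 → Ȟ^1 ≅ 0
degree 2: 10−0−10 = 0 plus torsion [2] → Ȟ^2 ≅ Z/2
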